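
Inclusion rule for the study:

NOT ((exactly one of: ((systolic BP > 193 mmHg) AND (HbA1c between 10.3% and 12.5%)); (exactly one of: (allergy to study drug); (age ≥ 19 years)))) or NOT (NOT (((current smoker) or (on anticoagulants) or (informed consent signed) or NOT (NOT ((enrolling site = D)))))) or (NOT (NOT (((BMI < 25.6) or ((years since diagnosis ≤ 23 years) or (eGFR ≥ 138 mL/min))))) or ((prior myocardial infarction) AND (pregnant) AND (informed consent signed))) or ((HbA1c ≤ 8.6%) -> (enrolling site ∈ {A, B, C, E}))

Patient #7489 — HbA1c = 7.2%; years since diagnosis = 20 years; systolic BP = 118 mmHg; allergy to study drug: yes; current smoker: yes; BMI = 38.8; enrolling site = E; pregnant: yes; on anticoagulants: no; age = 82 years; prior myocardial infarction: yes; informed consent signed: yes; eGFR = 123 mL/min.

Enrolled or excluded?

Atomic conditions:
  systolic BP > 193 mmHg: 118 > 193 is false
  HbA1c between 10.3% and 12.5%: 7.2 in [10.3, 12.5] is false
  allergy to study drug: yes → true
  age ≥ 19 years: 82 ≥ 19 is true
  current smoker: yes → true
  on anticoagulants: no → false
  informed consent signed: yes → true
  enrolling site = D: E == D is false
  BMI < 25.6: 38.8 < 25.6 is false
  years since diagnosis ≤ 23 years: 20 ≤ 23 is true
  eGFR ≥ 138 mL/min: 123 ≥ 138 is false
  prior myocardial infarction: yes → true
  pregnant: yes → true
  HbA1c ≤ 8.6%: 7.2 ≤ 8.6 is true
  enrolling site ∈ {A, B, C, E}: E is in the set → true
Combine:
[1.1.1] false AND false = false
[1.1.2] exactly-one(true, true) = false
[1.1] exactly-one(false, false) = false
[1] NOT false = true
[2.1.1.4.1] NOT false = true
[2.1.1.4] NOT true = false
[2.1.1] true OR false OR true OR false = true
[2.1] NOT true = false
[2] NOT false = true
[3.1.1.1.2] true OR false = true
[3.1.1.1] false OR true = true
[3.1.1] NOT true = false
[3.1] NOT false = true
[3.2] true AND true AND true = true
[3] true OR true = true
[4] true → true = true
[root] true OR true OR true OR true = true
Overall: true → enrolled

Enrolled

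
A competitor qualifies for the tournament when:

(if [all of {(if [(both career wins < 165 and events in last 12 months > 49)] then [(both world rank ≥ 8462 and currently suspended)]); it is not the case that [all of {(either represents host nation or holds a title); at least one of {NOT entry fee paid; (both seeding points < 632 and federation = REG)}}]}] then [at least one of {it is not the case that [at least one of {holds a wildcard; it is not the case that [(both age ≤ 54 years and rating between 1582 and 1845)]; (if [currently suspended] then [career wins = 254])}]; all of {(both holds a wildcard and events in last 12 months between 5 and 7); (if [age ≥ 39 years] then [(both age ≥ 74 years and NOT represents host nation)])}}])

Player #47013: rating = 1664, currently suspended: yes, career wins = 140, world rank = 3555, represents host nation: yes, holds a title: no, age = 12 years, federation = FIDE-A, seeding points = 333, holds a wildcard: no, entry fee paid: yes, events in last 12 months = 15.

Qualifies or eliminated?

Qualifies

Atomic conditions:
  career wins < 165: 140 < 165 is true
  events in last 12 months > 49: 15 > 49 is false
  world rank ≥ 8462: 3555 ≥ 8462 is false
  currently suspended: yes → true
  represents host nation: yes → true
  holds a title: no → false
  NOT entry fee paid: yes → false
  seeding points < 632: 333 < 632 is true
  federation = REG: FIDE-A == REG is false
  holds a wildcard: no → false
  age ≤ 54 years: 12 ≤ 54 is true
  rating between 1582 and 1845: 1664 in [1582, 1845] is true
  career wins = 254: 140 == 254 is false
  events in last 12 months between 5 and 7: 15 in [5, 7] is false
  age ≥ 39 years: 12 ≥ 39 is false
  age ≥ 74 years: 12 ≥ 74 is false
  NOT represents host nation: yes → false
Combine:
[1.1.1] true AND false = false
[1.1.2] false AND true = false
[1.1] false → false (antecedent false ⇒ implication holds) = true
[1.2.1.1] true OR false = true
[1.2.1.2.2] true AND false = false
[1.2.1.2] false OR false = false
[1.2.1] true AND false = false
[1.2] NOT false = true
[1] true AND true = true
[2.1.1.2.1] true AND true = true
[2.1.1.2] NOT true = false
[2.1.1.3] true → false = false
[2.1.1] false OR false OR false = false
[2.1] NOT false = true
[2.2.1] false AND false = false
[2.2.2.2] false AND false = false
[2.2.2] false → false (antecedent false ⇒ implication holds) = true
[2.2] false AND true = false
[2] true OR false = true
[root] true → true = true
Overall: true → qualifies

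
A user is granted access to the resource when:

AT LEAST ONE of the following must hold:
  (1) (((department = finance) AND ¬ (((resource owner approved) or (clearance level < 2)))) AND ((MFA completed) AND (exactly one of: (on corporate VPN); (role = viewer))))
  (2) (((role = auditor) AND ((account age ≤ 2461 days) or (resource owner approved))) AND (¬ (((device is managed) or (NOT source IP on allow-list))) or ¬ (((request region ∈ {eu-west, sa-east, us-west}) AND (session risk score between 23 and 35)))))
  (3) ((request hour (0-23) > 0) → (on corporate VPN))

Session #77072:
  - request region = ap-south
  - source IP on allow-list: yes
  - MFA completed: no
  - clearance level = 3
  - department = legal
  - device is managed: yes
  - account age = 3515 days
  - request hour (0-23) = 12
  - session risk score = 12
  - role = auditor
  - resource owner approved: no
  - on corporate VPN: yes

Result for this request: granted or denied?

Atomic conditions:
  department = finance: legal == finance is false
  resource owner approved: no → false
  clearance level < 2: 3 < 2 is false
  MFA completed: no → false
  on corporate VPN: yes → true
  role = viewer: auditor == viewer is false
  role = auditor: auditor == auditor is true
  account age ≤ 2461 days: 3515 ≤ 2461 is false
  device is managed: yes → true
  NOT source IP on allow-list: yes → false
  request region ∈ {eu-west, sa-east, us-west}: ap-south is not in the set → false
  session risk score between 23 and 35: 12 in [23, 35] is false
  request hour (0-23) > 0: 12 > 0 is true
Combine:
[1.1.2.1] false OR false = false
[1.1.2] NOT false = true
[1.1] false AND true = false
[1.2.2] exactly-one(true, false) = true
[1.2] false AND true = false
[1] false AND false = false
[2.1.2] false OR false = false
[2.1] true AND false = false
[2.2.1.1] true OR false = true
[2.2.1] NOT true = false
[2.2.2.1] false AND false = false
[2.2.2] NOT false = true
[2.2] false OR true = true
[2] false AND true = false
[3] true → true = true
[root] false OR false OR true = true
Overall: true → granted

Granted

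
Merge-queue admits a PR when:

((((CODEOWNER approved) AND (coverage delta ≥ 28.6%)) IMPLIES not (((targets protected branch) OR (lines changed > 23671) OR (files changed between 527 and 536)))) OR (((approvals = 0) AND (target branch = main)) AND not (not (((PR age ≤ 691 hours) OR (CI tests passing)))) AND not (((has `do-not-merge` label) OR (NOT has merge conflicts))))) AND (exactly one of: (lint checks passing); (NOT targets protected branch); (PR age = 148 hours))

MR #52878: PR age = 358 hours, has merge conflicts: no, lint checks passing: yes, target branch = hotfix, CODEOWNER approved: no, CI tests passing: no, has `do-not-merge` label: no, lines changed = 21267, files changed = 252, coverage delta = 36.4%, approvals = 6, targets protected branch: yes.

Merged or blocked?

Atomic conditions:
  CODEOWNER approved: no → false
  coverage delta ≥ 28.6%: 36.4 ≥ 28.6 is true
  targets protected branch: yes → true
  lines changed > 23671: 21267 > 23671 is false
  files changed between 527 and 536: 252 in [527, 536] is false
  approvals = 0: 6 == 0 is false
  target branch = main: hotfix == main is false
  PR age ≤ 691 hours: 358 ≤ 691 is true
  CI tests passing: no → false
  has `do-not-merge` label: no → false
  NOT has merge conflicts: no → true
  lint checks passing: yes → true
  NOT targets protected branch: yes → false
  PR age = 148 hours: 358 == 148 is false
Combine:
[1.1.1] false AND true = false
[1.1.2.1] true OR false OR false = true
[1.1.2] NOT true = false
[1.1] false → false (antecedent false ⇒ implication holds) = true
[1.2.1] false AND false = false
[1.2.2.1.1] true OR false = true
[1.2.2.1] NOT true = false
[1.2.2] NOT false = true
[1.2.3.1] false OR true = true
[1.2.3] NOT true = false
[1.2] false AND true AND false = false
[1] true OR false = true
[2] exactly-one(true, false, false) = true
[root] true AND true = true
Overall: true → merged

Merged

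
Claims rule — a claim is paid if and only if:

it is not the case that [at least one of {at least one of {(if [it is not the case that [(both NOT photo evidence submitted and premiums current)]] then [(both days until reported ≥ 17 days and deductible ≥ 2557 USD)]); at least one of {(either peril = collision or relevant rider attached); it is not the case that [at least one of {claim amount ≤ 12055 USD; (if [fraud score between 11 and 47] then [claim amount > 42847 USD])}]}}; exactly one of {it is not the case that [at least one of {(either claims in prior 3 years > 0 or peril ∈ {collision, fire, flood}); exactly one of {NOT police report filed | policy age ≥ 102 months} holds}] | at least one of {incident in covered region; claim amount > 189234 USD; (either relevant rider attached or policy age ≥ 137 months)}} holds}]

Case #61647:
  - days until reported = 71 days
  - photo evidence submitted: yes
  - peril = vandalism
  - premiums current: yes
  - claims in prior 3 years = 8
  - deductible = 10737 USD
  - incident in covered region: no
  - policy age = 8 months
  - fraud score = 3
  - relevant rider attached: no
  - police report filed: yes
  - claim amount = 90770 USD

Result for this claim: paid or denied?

Atomic conditions:
  NOT photo evidence submitted: yes → false
  premiums current: yes → true
  days until reported ≥ 17 days: 71 ≥ 17 is true
  deductible ≥ 2557 USD: 10737 ≥ 2557 is true
  peril = collision: vandalism == collision is false
  relevant rider attached: no → false
  claim amount ≤ 12055 USD: 90770 ≤ 12055 is false
  fraud score between 11 and 47: 3 in [11, 47] is false
  claim amount > 42847 USD: 90770 > 42847 is true
  claims in prior 3 years > 0: 8 > 0 is true
  peril ∈ {collision, fire, flood}: vandalism is not in the set → false
  NOT police report filed: yes → false
  policy age ≥ 102 months: 8 ≥ 102 is false
  incident in covered region: no → false
  claim amount > 189234 USD: 90770 > 189234 is false
  policy age ≥ 137 months: 8 ≥ 137 is false
Combine:
[1.1.1.1.1] false AND true = false
[1.1.1.1] NOT false = true
[1.1.1.2] true AND true = true
[1.1.1] true → true = true
[1.1.2.1] false OR false = false
[1.1.2.2.1.2] false → true (antecedent false ⇒ implication holds) = true
[1.1.2.2.1] false OR true = true
[1.1.2.2] NOT true = false
[1.1.2] false OR false = false
[1.1] true OR false = true
[1.2.1.1.1] true OR false = true
[1.2.1.1.2] exactly-one(false, false) = false
[1.2.1.1] true OR false = true
[1.2.1] NOT true = false
[1.2.2.3] false OR false = false
[1.2.2] false OR false OR false = false
[1.2] exactly-one(false, false) = false
[1] true OR false = true
[root] NOT true = false
Overall: false → denied

Denied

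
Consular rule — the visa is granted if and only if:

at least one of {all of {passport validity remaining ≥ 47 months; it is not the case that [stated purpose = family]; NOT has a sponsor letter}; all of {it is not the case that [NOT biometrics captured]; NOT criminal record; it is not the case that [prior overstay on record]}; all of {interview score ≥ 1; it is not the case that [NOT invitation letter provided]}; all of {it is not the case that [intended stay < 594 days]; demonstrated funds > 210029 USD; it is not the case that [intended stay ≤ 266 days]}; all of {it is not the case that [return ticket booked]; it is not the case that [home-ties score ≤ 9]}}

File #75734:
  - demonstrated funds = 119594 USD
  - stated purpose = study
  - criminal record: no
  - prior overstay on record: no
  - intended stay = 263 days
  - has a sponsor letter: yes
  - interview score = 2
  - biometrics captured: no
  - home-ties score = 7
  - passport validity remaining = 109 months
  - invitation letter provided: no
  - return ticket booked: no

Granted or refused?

Atomic conditions:
  passport validity remaining ≥ 47 months: 109 ≥ 47 is true
  stated purpose = family: study == family is false
  NOT has a sponsor letter: yes → false
  NOT biometrics captured: no → true
  NOT criminal record: no → true
  prior overstay on record: no → false
  interview score ≥ 1: 2 ≥ 1 is true
  NOT invitation letter provided: no → true
  intended stay < 594 days: 263 < 594 is true
  demonstrated funds > 210029 USD: 119594 > 210029 is false
  intended stay ≤ 266 days: 263 ≤ 266 is true
  return ticket booked: no → false
  home-ties score ≤ 9: 7 ≤ 9 is true
Combine:
[1.2] NOT false = true
[1] true AND true AND false = false
[2.1] NOT true = false
[2.3] NOT false = true
[2] false AND true AND true = false
[3.2] NOT true = false
[3] true AND false = false
[4.1] NOT true = false
[4.3] NOT true = false
[4] false AND false AND false = false
[5.1] NOT false = true
[5.2] NOT true = false
[5] true AND false = false
[root] false OR false OR false OR false OR false = false
Overall: false → refused

Refused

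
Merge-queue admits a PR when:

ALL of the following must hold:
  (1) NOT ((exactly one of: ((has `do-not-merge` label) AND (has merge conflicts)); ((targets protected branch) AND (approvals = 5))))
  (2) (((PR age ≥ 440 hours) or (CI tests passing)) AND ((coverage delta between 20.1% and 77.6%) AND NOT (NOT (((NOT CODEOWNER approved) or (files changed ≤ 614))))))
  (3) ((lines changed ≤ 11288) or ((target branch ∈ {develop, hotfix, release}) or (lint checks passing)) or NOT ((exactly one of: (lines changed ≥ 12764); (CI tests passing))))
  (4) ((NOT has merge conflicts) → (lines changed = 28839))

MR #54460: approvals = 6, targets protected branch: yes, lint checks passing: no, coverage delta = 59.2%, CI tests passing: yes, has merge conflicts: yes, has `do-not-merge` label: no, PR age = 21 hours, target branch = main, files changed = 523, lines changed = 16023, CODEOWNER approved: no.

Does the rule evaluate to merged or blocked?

Atomic conditions:
  has `do-not-merge` label: no → false
  has merge conflicts: yes → true
  targets protected branch: yes → true
  approvals = 5: 6 == 5 is false
  PR age ≥ 440 hours: 21 ≥ 440 is false
  CI tests passing: yes → true
  coverage delta between 20.1% and 77.6%: 59.2 in [20.1, 77.6] is true
  NOT CODEOWNER approved: no → true
  files changed ≤ 614: 523 ≤ 614 is true
  lines changed ≤ 11288: 16023 ≤ 11288 is false
  target branch ∈ {develop, hotfix, release}: main is not in the set → false
  lint checks passing: no → false
  lines changed ≥ 12764: 16023 ≥ 12764 is true
  NOT has merge conflicts: yes → false
  lines changed = 28839: 16023 == 28839 is false
Combine:
[1.1.1] false AND true = false
[1.1.2] true AND false = false
[1.1] exactly-one(false, false) = false
[1] NOT false = true
[2.1] false OR true = true
[2.2.2.1.1] true OR true = true
[2.2.2.1] NOT true = false
[2.2.2] NOT false = true
[2.2] true AND true = true
[2] true AND true = true
[3.2] false OR false = false
[3.3.1] exactly-one(true, true) = false
[3.3] NOT false = true
[3] false OR false OR true = true
[4] false → false (antecedent false ⇒ implication holds) = true
[root] true AND true AND true AND true = true
Overall: true → merged

Merged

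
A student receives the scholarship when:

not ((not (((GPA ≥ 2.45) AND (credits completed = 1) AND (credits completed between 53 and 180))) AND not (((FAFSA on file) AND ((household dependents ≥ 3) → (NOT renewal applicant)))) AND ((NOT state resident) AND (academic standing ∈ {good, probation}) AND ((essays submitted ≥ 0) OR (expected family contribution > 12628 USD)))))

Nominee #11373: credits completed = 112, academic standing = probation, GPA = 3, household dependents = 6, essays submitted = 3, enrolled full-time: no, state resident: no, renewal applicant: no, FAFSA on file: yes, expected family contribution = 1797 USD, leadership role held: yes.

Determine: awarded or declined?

Awarded

Atomic conditions:
  GPA ≥ 2.45: 3 ≥ 2.45 is true
  credits completed = 1: 112 == 1 is false
  credits completed between 53 and 180: 112 in [53, 180] is true
  FAFSA on file: yes → true
  household dependents ≥ 3: 6 ≥ 3 is true
  NOT renewal applicant: no → true
  NOT state resident: no → true
  academic standing ∈ {good, probation}: probation is in the set → true
  essays submitted ≥ 0: 3 ≥ 0 is true
  expected family contribution > 12628 USD: 1797 > 12628 is false
Combine:
[1.1.1] true AND false AND true = false
[1.1] NOT false = true
[1.2.1.2] true → true = true
[1.2.1] true AND true = true
[1.2] NOT true = false
[1.3.3] true OR false = true
[1.3] true AND true AND true = true
[1] true AND false AND true = false
[root] NOT false = true
Overall: true → awarded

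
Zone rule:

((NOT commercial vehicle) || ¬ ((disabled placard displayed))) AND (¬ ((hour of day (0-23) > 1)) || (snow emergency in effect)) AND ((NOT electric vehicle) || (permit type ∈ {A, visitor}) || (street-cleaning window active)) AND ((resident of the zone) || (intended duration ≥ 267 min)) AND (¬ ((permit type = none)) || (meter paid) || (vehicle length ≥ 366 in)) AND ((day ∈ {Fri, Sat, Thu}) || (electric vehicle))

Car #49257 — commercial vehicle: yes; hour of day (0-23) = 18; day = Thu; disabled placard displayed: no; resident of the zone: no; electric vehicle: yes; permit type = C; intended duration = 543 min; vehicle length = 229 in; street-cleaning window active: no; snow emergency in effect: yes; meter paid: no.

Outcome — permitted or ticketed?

Ticketed

Atomic conditions:
  NOT commercial vehicle: yes → false
  disabled placard displayed: no → false
  hour of day (0-23) > 1: 18 > 1 is true
  snow emergency in effect: yes → true
  NOT electric vehicle: yes → false
  permit type ∈ {A, visitor}: C is not in the set → false
  street-cleaning window active: no → false
  resident of the zone: no → false
  intended duration ≥ 267 min: 543 ≥ 267 is true
  permit type = none: C == none is false
  meter paid: no → false
  vehicle length ≥ 366 in: 229 ≥ 366 is false
  day ∈ {Fri, Sat, Thu}: Thu is in the set → true
  electric vehicle: yes → true
Combine:
[1.2] NOT false = true
[1] false OR true = true
[2.1] NOT true = false
[2] false OR true = true
[3] false OR false OR false = false
[4] false OR true = true
[5.1] NOT false = true
[5] true OR false OR false = true
[6] true OR true = true
[root] true AND true AND false AND true AND true AND true = false
Overall: false → ticketed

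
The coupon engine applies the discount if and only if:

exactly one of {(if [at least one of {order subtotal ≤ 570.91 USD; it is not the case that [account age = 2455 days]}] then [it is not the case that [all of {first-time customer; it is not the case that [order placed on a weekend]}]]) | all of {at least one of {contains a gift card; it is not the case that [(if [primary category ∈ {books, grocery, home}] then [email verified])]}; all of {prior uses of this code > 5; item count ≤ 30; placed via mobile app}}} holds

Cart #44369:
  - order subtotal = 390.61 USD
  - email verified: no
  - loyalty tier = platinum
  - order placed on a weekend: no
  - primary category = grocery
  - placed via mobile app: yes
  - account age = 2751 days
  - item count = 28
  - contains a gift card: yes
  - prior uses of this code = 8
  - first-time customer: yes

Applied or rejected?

Applied

Atomic conditions:
  order subtotal ≤ 570.91 USD: 390.61 ≤ 570.91 is true
  account age = 2455 days: 2751 == 2455 is false
  first-time customer: yes → true
  order placed on a weekend: no → false
  contains a gift card: yes → true
  primary category ∈ {books, grocery, home}: grocery is in the set → true
  email verified: no → false
  prior uses of this code > 5: 8 > 5 is true
  item count ≤ 30: 28 ≤ 30 is true
  placed via mobile app: yes → true
Combine:
[1.1.2] NOT false = true
[1.1] true OR true = true
[1.2.1.2] NOT false = true
[1.2.1] true AND true = true
[1.2] NOT true = false
[1] true → false = false
[2.1.2.1] true → false = false
[2.1.2] NOT false = true
[2.1] true OR true = true
[2.2] true AND true AND true = true
[2] true AND true = true
[root] exactly-one(false, true) = true
Overall: true → applied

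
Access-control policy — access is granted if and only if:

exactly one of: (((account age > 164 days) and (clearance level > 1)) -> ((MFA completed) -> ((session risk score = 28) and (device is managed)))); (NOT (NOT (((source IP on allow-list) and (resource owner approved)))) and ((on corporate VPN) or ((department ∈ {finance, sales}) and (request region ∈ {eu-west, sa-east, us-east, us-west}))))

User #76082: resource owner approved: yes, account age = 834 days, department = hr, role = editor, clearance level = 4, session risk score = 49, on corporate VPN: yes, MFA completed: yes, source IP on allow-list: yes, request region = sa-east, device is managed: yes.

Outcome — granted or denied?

Granted

Atomic conditions:
  account age > 164 days: 834 > 164 is true
  clearance level > 1: 4 > 1 is true
  MFA completed: yes → true
  session risk score = 28: 49 == 28 is false
  device is managed: yes → true
  source IP on allow-list: yes → true
  resource owner approved: yes → true
  on corporate VPN: yes → true
  department ∈ {finance, sales}: hr is not in the set → false
  request region ∈ {eu-west, sa-east, us-east, us-west}: sa-east is in the set → true
Combine:
[1.1] true AND true = true
[1.2.2] false AND true = false
[1.2] true → false = false
[1] true → false = false
[2.1.1.1] true AND true = true
[2.1.1] NOT true = false
[2.1] NOT false = true
[2.2.2] false AND true = false
[2.2] true OR false = true
[2] true AND true = true
[root] exactly-one(false, true) = true
Overall: true → granted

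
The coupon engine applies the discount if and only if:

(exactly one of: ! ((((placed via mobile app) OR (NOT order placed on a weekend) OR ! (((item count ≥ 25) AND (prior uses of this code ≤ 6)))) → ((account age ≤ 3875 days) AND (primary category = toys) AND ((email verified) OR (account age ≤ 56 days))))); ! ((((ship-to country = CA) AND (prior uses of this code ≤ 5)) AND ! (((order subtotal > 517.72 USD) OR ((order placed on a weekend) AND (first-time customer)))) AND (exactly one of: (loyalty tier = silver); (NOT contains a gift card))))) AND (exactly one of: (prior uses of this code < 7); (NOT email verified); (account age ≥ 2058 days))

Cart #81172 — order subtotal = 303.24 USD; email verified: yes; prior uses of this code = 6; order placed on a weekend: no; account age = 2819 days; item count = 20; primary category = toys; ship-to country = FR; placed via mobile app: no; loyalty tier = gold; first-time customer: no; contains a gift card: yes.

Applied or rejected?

Rejected

Atomic conditions:
  placed via mobile app: no → false
  NOT order placed on a weekend: no → true
  item count ≥ 25: 20 ≥ 25 is false
  prior uses of this code ≤ 6: 6 ≤ 6 is true
  account age ≤ 3875 days: 2819 ≤ 3875 is true
  primary category = toys: toys == toys is true
  email verified: yes → true
  account age ≤ 56 days: 2819 ≤ 56 is false
  ship-to country = CA: FR == CA is false
  prior uses of this code ≤ 5: 6 ≤ 5 is false
  order subtotal > 517.72 USD: 303.24 > 517.72 is false
  order placed on a weekend: no → false
  first-time customer: no → false
  loyalty tier = silver: gold == silver is false
  NOT contains a gift card: yes → false
  prior uses of this code < 7: 6 < 7 is true
  NOT email verified: yes → false
  account age ≥ 2058 days: 2819 ≥ 2058 is true
Combine:
[1.1.1.1.3.1] false AND true = false
[1.1.1.1.3] NOT false = true
[1.1.1.1] false OR true OR true = true
[1.1.1.2.3] true OR false = true
[1.1.1.2] true AND true AND true = true
[1.1.1] true → true = true
[1.1] NOT true = false
[1.2.1.1] false AND false = false
[1.2.1.2.1.2] false AND false = false
[1.2.1.2.1] false OR false = false
[1.2.1.2] NOT false = true
[1.2.1.3] exactly-one(false, false) = false
[1.2.1] false AND true AND false = false
[1.2] NOT false = true
[1] exactly-one(false, true) = true
[2] exactly-one(true, false, true) = false
[root] true AND false = false
Overall: false → rejected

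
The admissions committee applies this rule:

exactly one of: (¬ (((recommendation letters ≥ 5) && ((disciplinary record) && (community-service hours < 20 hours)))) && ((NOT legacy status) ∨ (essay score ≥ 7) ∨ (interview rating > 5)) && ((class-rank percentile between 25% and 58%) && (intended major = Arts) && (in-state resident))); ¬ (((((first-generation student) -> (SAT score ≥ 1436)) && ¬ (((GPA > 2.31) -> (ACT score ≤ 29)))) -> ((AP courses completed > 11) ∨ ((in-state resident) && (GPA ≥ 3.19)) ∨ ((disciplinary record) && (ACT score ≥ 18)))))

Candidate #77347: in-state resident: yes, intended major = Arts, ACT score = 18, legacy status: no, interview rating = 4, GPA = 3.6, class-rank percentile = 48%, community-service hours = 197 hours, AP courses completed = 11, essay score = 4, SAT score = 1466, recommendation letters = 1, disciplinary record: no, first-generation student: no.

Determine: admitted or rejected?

Atomic conditions:
  recommendation letters ≥ 5: 1 ≥ 5 is false
  disciplinary record: no → false
  community-service hours < 20 hours: 197 < 20 is false
  NOT legacy status: no → true
  essay score ≥ 7: 4 ≥ 7 is false
  interview rating > 5: 4 > 5 is false
  class-rank percentile between 25% and 58%: 48 in [25, 58] is true
  intended major = Arts: Arts == Arts is true
  in-state resident: yes → true
  first-generation student: no → false
  SAT score ≥ 1436: 1466 ≥ 1436 is true
  GPA > 2.31: 3.6 > 2.31 is true
  ACT score ≤ 29: 18 ≤ 29 is true
  AP courses completed > 11: 11 > 11 is false
  GPA ≥ 3.19: 3.6 ≥ 3.19 is true
  ACT score ≥ 18: 18 ≥ 18 is true
Combine:
[1.1.1.2] false AND false = false
[1.1.1] false AND false = false
[1.1] NOT false = true
[1.2] true OR false OR false = true
[1.3] true AND true AND true = true
[1] true AND true AND true = true
[2.1.1.1] false → true (antecedent false ⇒ implication holds) = true
[2.1.1.2.1] true → true = true
[2.1.1.2] NOT true = false
[2.1.1] true AND false = false
[2.1.2.2] true AND true = true
[2.1.2.3] false AND true = false
[2.1.2] false OR true OR false = true
[2.1] false → true (antecedent false ⇒ implication holds) = true
[2] NOT true = false
[root] exactly-one(true, false) = true
Overall: true → admitted

Admitted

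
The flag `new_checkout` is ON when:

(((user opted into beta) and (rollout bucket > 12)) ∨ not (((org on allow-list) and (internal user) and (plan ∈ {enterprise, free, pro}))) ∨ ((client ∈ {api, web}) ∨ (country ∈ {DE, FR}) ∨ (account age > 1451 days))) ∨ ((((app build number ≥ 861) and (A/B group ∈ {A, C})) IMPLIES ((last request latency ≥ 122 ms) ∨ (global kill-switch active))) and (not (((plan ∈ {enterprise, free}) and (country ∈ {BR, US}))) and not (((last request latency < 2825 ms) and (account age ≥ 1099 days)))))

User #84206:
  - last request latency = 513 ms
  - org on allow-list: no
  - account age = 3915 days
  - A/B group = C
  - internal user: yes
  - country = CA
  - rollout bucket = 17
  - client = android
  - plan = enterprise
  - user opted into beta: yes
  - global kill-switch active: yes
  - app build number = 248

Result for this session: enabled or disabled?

Atomic conditions:
  user opted into beta: yes → true
  rollout bucket > 12: 17 > 12 is true
  org on allow-list: no → false
  internal user: yes → true
  plan ∈ {enterprise, free, pro}: enterprise is in the set → true
  client ∈ {api, web}: android is not in the set → false
  country ∈ {DE, FR}: CA is not in the set → false
  account age > 1451 days: 3915 > 1451 is true
  app build number ≥ 861: 248 ≥ 861 is false
  A/B group ∈ {A, C}: C is in the set → true
  last request latency ≥ 122 ms: 513 ≥ 122 is true
  global kill-switch active: yes → true
  plan ∈ {enterprise, free}: enterprise is in the set → true
  country ∈ {BR, US}: CA is not in the set → false
  last request latency < 2825 ms: 513 < 2825 is true
  account age ≥ 1099 days: 3915 ≥ 1099 is true
Combine:
[1.1] true AND true = true
[1.2.1] false AND true AND true = false
[1.2] NOT false = true
[1.3] false OR false OR true = true
[1] true OR true OR true = true
[2.1.1] false AND true = false
[2.1.2] true OR true = true
[2.1] false → true (antecedent false ⇒ implication holds) = true
[2.2.1.1] true AND false = false
[2.2.1] NOT false = true
[2.2.2.1] true AND true = true
[2.2.2] NOT true = false
[2.2] true AND false = false
[2] true AND false = false
[root] true OR false = true
Overall: true → enabled

Enabled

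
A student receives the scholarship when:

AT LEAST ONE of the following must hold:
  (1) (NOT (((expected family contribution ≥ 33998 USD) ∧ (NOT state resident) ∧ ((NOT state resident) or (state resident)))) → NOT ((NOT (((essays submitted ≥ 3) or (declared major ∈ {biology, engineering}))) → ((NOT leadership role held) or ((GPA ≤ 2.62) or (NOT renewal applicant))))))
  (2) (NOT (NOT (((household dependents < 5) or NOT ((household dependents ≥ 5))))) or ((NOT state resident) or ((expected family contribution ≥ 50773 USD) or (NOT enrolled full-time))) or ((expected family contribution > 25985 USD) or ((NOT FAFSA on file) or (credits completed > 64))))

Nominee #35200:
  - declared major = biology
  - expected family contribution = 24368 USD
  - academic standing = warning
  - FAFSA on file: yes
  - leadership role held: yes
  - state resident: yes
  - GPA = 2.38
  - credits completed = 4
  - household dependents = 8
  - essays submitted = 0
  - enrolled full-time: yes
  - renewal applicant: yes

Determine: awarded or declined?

Atomic conditions:
  expected family contribution ≥ 33998 USD: 24368 ≥ 33998 is false
  NOT state resident: yes → false
  state resident: yes → true
  essays submitted ≥ 3: 0 ≥ 3 is false
  declared major ∈ {biology, engineering}: biology is in the set → true
  NOT leadership role held: yes → false
  GPA ≤ 2.62: 2.38 ≤ 2.62 is true
  NOT renewal applicant: yes → false
  household dependents < 5: 8 < 5 is false
  household dependents ≥ 5: 8 ≥ 5 is true
  expected family contribution ≥ 50773 USD: 24368 ≥ 50773 is false
  NOT enrolled full-time: yes → false
  expected family contribution > 25985 USD: 24368 > 25985 is false
  NOT FAFSA on file: yes → false
  credits completed > 64: 4 > 64 is false
Combine:
[1.1.1.3] false OR true = true
[1.1.1] false AND false AND true = false
[1.1] NOT false = true
[1.2.1.1.1] false OR true = true
[1.2.1.1] NOT true = false
[1.2.1.2.2] true OR false = true
[1.2.1.2] false OR true = true
[1.2.1] false → true (antecedent false ⇒ implication holds) = true
[1.2] NOT true = false
[1] true → false = false
[2.1.1.1.2] NOT true = false
[2.1.1.1] false OR false = false
[2.1.1] NOT false = true
[2.1] NOT true = false
[2.2.2] false OR false = false
[2.2] false OR false = false
[2.3.2] false OR false = false
[2.3] false OR false = false
[2] false OR false OR false = false
[root] false OR false = false
Overall: false → declined

Declined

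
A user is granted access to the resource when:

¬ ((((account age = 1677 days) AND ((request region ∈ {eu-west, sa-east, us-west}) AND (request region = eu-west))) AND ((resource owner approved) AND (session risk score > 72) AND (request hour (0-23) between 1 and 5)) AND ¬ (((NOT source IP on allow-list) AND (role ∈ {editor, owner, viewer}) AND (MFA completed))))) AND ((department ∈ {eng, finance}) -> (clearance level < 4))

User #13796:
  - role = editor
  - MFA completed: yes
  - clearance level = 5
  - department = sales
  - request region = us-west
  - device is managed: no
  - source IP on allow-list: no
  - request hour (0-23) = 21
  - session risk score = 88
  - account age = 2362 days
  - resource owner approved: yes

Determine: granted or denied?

Granted

Atomic conditions:
  account age = 1677 days: 2362 == 1677 is false
  request region ∈ {eu-west, sa-east, us-west}: us-west is in the set → true
  request region = eu-west: us-west == eu-west is false
  resource owner approved: yes → true
  session risk score > 72: 88 > 72 is true
  request hour (0-23) between 1 and 5: 21 in [1, 5] is false
  NOT source IP on allow-list: no → true
  role ∈ {editor, owner, viewer}: editor is in the set → true
  MFA completed: yes → true
  department ∈ {eng, finance}: sales is not in the set → false
  clearance level < 4: 5 < 4 is false
Combine:
[1.1.1.2] true AND false = false
[1.1.1] false AND false = false
[1.1.2] true AND true AND false = false
[1.1.3.1] true AND true AND true = true
[1.1.3] NOT true = false
[1.1] false AND false AND false = false
[1] NOT false = true
[2] false → false (antecedent false ⇒ implication holds) = true
[root] true AND true = true
Overall: true → granted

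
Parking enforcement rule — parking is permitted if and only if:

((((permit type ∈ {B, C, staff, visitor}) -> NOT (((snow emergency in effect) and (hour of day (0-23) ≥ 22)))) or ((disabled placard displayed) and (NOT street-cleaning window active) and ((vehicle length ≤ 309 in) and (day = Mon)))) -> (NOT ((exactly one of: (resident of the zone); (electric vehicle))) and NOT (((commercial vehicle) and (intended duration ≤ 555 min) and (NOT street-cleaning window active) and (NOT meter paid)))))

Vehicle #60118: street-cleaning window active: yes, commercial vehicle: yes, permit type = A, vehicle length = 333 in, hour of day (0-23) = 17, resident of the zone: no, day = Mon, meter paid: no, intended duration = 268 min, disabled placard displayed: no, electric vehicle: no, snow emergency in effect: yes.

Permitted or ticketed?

Atomic conditions:
  permit type ∈ {B, C, staff, visitor}: A is not in the set → false
  snow emergency in effect: yes → true
  hour of day (0-23) ≥ 22: 17 ≥ 22 is false
  disabled placard displayed: no → false
  NOT street-cleaning window active: yes → false
  vehicle length ≤ 309 in: 333 ≤ 309 is false
  day = Mon: Mon == Mon is true
  resident of the zone: no → false
  electric vehicle: no → false
  commercial vehicle: yes → true
  intended duration ≤ 555 min: 268 ≤ 555 is true
  NOT meter paid: no → true
Combine:
[1.1.2.1] true AND false = false
[1.1.2] NOT false = true
[1.1] false → true (antecedent false ⇒ implication holds) = true
[1.2.3] false AND true = false
[1.2] false AND false AND false = false
[1] true OR false = true
[2.1.1] exactly-one(false, false) = false
[2.1] NOT false = true
[2.2.1] true AND true AND false AND true = false
[2.2] NOT false = true
[2] true AND true = true
[root] true → true = true
Overall: true → permitted

Permitted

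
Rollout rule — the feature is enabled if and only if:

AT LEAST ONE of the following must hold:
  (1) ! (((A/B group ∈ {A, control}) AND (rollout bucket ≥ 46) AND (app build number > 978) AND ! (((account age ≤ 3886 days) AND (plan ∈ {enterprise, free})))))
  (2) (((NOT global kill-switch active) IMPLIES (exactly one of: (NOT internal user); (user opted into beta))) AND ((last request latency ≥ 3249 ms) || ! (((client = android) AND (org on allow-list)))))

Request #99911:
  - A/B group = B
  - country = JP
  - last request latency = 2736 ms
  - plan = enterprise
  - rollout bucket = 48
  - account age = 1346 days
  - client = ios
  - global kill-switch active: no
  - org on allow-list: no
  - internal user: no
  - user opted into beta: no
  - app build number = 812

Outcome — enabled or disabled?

Enabled

Atomic conditions:
  A/B group ∈ {A, control}: B is not in the set → false
  rollout bucket ≥ 46: 48 ≥ 46 is true
  app build number > 978: 812 > 978 is false
  account age ≤ 3886 days: 1346 ≤ 3886 is true
  plan ∈ {enterprise, free}: enterprise is in the set → true
  NOT global kill-switch active: no → true
  NOT internal user: no → true
  user opted into beta: no → false
  last request latency ≥ 3249 ms: 2736 ≥ 3249 is false
  client = android: ios == android is false
  org on allow-list: no → false
Combine:
[1.1.4.1] true AND true = true
[1.1.4] NOT true = false
[1.1] false AND true AND false AND false = false
[1] NOT false = true
[2.1.2] exactly-one(true, false) = true
[2.1] true → true = true
[2.2.2.1] false AND false = false
[2.2.2] NOT false = true
[2.2] false OR true = true
[2] true AND true = true
[root] true OR true = true
Overall: true → enabled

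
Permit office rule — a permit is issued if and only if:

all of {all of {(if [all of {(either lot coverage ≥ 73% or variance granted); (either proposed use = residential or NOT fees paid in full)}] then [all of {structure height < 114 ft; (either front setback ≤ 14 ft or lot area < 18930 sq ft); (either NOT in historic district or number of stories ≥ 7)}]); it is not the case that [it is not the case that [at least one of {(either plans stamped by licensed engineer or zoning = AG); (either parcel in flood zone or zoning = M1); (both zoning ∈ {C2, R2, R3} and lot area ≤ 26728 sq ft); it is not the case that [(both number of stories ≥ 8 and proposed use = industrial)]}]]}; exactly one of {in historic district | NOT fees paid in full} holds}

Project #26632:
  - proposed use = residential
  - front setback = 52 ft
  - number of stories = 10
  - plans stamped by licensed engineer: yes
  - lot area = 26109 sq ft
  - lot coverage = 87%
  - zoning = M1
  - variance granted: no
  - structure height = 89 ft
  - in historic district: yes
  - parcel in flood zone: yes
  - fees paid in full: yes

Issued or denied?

Denied

Atomic conditions:
  lot coverage ≥ 73%: 87 ≥ 73 is true
  variance granted: no → false
  proposed use = residential: residential == residential is true
  NOT fees paid in full: yes → false
  structure height < 114 ft: 89 < 114 is true
  front setback ≤ 14 ft: 52 ≤ 14 is false
  lot area < 18930 sq ft: 26109 < 18930 is false
  NOT in historic district: yes → false
  number of stories ≥ 7: 10 ≥ 7 is true
  plans stamped by licensed engineer: yes → true
  zoning = AG: M1 == AG is false
  parcel in flood zone: yes → true
  zoning = M1: M1 == M1 is true
  zoning ∈ {C2, R2, R3}: M1 is not in the set → false
  lot area ≤ 26728 sq ft: 26109 ≤ 26728 is true
  number of stories ≥ 8: 10 ≥ 8 is true
  proposed use = industrial: residential == industrial is false
  in historic district: yes → true
Combine:
[1.1.1.1] true OR false = true
[1.1.1.2] true OR false = true
[1.1.1] true AND true = true
[1.1.2.2] false OR false = false
[1.1.2.3] false OR true = true
[1.1.2] true AND false AND true = false
[1.1] true → false = false
[1.2.1.1.1] true OR false = true
[1.2.1.1.2] true OR true = true
[1.2.1.1.3] false AND true = false
[1.2.1.1.4.1] true AND false = false
[1.2.1.1.4] NOT false = true
[1.2.1.1] true OR true OR false OR true = true
[1.2.1] NOT true = false
[1.2] NOT false = true
[1] false AND true = false
[2] exactly-one(true, false) = true
[root] false AND true = false
Overall: false → denied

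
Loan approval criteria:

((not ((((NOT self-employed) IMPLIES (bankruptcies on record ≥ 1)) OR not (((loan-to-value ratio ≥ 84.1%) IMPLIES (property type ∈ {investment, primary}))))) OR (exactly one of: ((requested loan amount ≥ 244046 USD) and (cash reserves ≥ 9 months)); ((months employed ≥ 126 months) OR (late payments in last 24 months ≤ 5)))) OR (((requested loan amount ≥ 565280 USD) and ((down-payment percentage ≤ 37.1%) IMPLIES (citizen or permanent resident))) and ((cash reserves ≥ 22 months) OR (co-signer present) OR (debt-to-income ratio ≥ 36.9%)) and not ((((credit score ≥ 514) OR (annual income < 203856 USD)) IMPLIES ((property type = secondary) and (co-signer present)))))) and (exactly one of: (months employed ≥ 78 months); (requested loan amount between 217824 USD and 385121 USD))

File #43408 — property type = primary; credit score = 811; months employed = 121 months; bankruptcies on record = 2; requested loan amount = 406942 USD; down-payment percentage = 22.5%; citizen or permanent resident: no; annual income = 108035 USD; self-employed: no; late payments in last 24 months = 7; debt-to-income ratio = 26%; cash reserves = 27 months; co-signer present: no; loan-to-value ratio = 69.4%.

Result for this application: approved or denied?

Approved

Atomic conditions:
  NOT self-employed: no → true
  bankruptcies on record ≥ 1: 2 ≥ 1 is true
  loan-to-value ratio ≥ 84.1%: 69.4 ≥ 84.1 is false
  property type ∈ {investment, primary}: primary is in the set → true
  requested loan amount ≥ 244046 USD: 406942 ≥ 244046 is true
  cash reserves ≥ 9 months: 27 ≥ 9 is true
  months employed ≥ 126 months: 121 ≥ 126 is false
  late payments in last 24 months ≤ 5: 7 ≤ 5 is false
  requested loan amount ≥ 565280 USD: 406942 ≥ 565280 is false
  down-payment percentage ≤ 37.1%: 22.5 ≤ 37.1 is true
  citizen or permanent resident: no → false
  cash reserves ≥ 22 months: 27 ≥ 22 is true
  co-signer present: no → false
  debt-to-income ratio ≥ 36.9%: 26 ≥ 36.9 is false
  credit score ≥ 514: 811 ≥ 514 is true
  annual income < 203856 USD: 108035 < 203856 is true
  property type = secondary: primary == secondary is false
  months employed ≥ 78 months: 121 ≥ 78 is true
  requested loan amount between 217824 USD and 385121 USD: 406942 in [217824, 385121] is false
Combine:
[1.1.1.1.1] true → true = true
[1.1.1.1.2.1] false → true (antecedent false ⇒ implication holds) = true
[1.1.1.1.2] NOT true = false
[1.1.1.1] true OR false = true
[1.1.1] NOT true = false
[1.1.2.1] true AND true = true
[1.1.2.2] false OR false = false
[1.1.2] exactly-one(true, false) = true
[1.1] false OR true = true
[1.2.1.2] true → false = false
[1.2.1] false AND false = false
[1.2.2] true OR false OR false = true
[1.2.3.1.1] true OR true = true
[1.2.3.1.2] false AND false = false
[1.2.3.1] true → false = false
[1.2.3] NOT false = true
[1.2] false AND true AND true = false
[1] true OR false = true
[2] exactly-one(true, false) = true
[root] true AND true = true
Overall: true → approved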